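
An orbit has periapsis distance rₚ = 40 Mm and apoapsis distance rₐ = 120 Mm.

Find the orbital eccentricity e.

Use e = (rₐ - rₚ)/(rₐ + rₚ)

Convert to SI: rₚ = 40 Mm = 4e+07 m; rₐ = 120 Mm = 1.2e+08 m.
e = (rₐ − rₚ) / (rₐ + rₚ).
e = (1.2e+08 − 4e+07) / (1.2e+08 + 4e+07) = 8e+07 / 1.6e+08 ≈ 0.5.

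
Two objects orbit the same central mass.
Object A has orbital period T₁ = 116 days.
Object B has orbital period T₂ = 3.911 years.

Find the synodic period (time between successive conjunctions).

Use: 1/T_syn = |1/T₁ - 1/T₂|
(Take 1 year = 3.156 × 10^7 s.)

Convert to SI: T₁ = 116 days = 1.00224e+07 s; T₂ = 3.911 years = 1.23431e+08 s.
T_syn = |T₁ · T₂ / (T₁ − T₂)|.
T_syn = |1.00224e+07 · 1.23431e+08 / (1.00224e+07 − 1.23431e+08)| s ≈ 1.091e+07 s = 126.3 days.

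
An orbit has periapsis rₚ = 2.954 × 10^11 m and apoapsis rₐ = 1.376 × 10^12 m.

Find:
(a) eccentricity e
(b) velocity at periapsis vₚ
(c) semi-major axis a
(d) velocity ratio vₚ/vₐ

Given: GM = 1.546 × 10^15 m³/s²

(a) e = (rₐ − rₚ)/(rₐ + rₚ) = (1.376e+12 − 2.954e+11)/(1.376e+12 + 2.954e+11) ≈ 0.6465
(b) With a = (rₚ + rₐ)/2 = 8.357e+11 m, vₚ = √(GM (2/rₚ − 1/a)) = √(1.546e+15 · (2/2.954e+11 − 1/8.357e+11)) m/s ≈ 92.83 m/s
(c) a = (rₚ + rₐ)/2 = (2.954e+11 + 1.376e+12)/2 ≈ 8.357e+11 m
(d) Conservation of angular momentum (rₚvₚ = rₐvₐ) gives vₚ/vₐ = rₐ/rₚ = 1.376e+12/2.954e+11 ≈ 4.658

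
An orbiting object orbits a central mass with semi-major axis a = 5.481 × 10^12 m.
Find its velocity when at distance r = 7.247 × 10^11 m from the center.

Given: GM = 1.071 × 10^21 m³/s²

Vis-viva: v = √(GM · (2/r − 1/a)).
2/r − 1/a = 2/7.247e+11 − 1/5.481e+12 = 2.57731e-12 m⁻¹.
v = √(1.071e+21 · 2.57731e-12) m/s ≈ 5.254e+04 m/s = 52.54 km/s.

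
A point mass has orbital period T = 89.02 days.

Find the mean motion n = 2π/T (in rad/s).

Convert to SI: T = 89.02 days = 7.69133e+06 s.
n = 2π / T.
n = 2π / 7.69133e+06 s ≈ 8.169e-07 rad/s.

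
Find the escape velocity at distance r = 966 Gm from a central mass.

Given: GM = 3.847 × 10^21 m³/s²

Convert to SI: r = 966 Gm = 9.66e+11 m.
Escape velocity comes from setting total energy to zero: ½v² − GM/r = 0 ⇒ v_esc = √(2GM / r).
v_esc = √(2 · 3.847e+21 / 9.66e+11) m/s ≈ 8.925e+04 m/s = 89.25 km/s.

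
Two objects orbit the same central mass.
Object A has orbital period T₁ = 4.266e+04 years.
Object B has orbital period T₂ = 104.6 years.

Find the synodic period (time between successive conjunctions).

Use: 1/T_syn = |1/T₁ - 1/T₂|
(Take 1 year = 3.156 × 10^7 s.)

Convert to SI: T₁ = 4.266e+04 years = 1.34635e+12 s; T₂ = 104.6 years = 3.30118e+09 s.
T_syn = |T₁ · T₂ / (T₁ − T₂)|.
T_syn = |1.34635e+12 · 3.30118e+09 / (1.34635e+12 − 3.30118e+09)| s ≈ 3.309e+09 s = 104.9 years.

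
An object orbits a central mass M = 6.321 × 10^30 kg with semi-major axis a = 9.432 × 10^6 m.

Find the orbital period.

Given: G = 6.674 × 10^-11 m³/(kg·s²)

GM = G · M = 6.674e-11 · 6.321e+30 = 4.21864e+20 m³/s².
Kepler's third law: T = 2π √(a³ / GM).
Substituting a = 9.432e+06 m and GM = 4.21864e+20 m³/s²:
T = 2π √((9.432e+06)³ / 4.21864e+20) s
T ≈ 8.861 s = 8.861 seconds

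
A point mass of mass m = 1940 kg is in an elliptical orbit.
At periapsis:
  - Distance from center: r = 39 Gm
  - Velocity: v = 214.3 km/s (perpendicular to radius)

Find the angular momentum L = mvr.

Convert to SI: r = 39 Gm = 3.9e+10 m; v = 214.3 km/s = 214300 m/s.
Since v is perpendicular to r, L = m · v · r.
L = 1940 · 214300 · 3.9e+10 kg·m²/s ≈ 1.621e+19 kg·m²/s.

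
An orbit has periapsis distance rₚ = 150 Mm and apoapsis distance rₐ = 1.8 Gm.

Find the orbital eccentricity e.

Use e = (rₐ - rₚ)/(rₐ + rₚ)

Convert to SI: rₚ = 150 Mm = 1.5e+08 m; rₐ = 1.8 Gm = 1.8e+09 m.
e = (rₐ − rₚ) / (rₐ + rₚ).
e = (1.8e+09 − 1.5e+08) / (1.8e+09 + 1.5e+08) = 1.65e+09 / 1.95e+09 ≈ 0.8462.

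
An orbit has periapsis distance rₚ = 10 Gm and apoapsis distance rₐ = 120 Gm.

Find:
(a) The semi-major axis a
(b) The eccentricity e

Convert to SI: rₚ = 10 Gm = 1e+10 m; rₐ = 120 Gm = 1.2e+11 m.
(a) a = (rₚ + rₐ) / 2 = (1e+10 + 1.2e+11) / 2 ≈ 6.5e+10 m = 65 Gm.
(b) e = (rₐ − rₚ) / (rₐ + rₚ) = (1.2e+11 − 1e+10) / (1.2e+11 + 1e+10) ≈ 0.8462.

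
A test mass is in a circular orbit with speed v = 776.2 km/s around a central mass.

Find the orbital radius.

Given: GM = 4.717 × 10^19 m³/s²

Convert to SI: v = 776.2 km/s = 776200 m/s.
For a circular orbit, v² = GM / r, so r = GM / v².
r = 4.717e+19 / (776200)² m ≈ 7.829e+07 m = 78.29 Mm.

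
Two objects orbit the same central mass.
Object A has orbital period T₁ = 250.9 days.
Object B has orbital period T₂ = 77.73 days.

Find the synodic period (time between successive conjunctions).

Convert to SI: T₁ = 250.9 days = 2.16778e+07 s; T₂ = 77.73 days = 6.71587e+06 s.
T_syn = |T₁ · T₂ / (T₁ − T₂)|.
T_syn = |2.16778e+07 · 6.71587e+06 / (2.16778e+07 − 6.71587e+06)| s ≈ 9.73e+06 s = 112.6 days.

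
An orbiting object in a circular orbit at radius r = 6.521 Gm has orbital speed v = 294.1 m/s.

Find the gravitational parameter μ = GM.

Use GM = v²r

Convert to SI: r = 6.521 Gm = 6.521e+09 m.
For a circular orbit v² = GM/r, so GM = v² · r.
GM = (294.1)² · 6.521e+09 m³/s² ≈ 5.64e+14 m³/s² = 5.64 × 10^14 m³/s².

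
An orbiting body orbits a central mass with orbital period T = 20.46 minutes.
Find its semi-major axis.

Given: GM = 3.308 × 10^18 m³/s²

Convert to SI: T = 20.46 minutes = 1227.6 s.
Invert Kepler's third law: a = (GM · T² / (4π²))^(1/3).
Substituting T = 1227.6 s and GM = 3.308e+18 m³/s²:
a = (3.308e+18 · (1227.6)² / (4π²))^(1/3) m
a ≈ 5.017e+07 m = 50.17 Mm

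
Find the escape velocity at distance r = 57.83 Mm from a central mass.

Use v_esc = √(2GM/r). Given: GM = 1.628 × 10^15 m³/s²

Convert to SI: r = 57.83 Mm = 5.783e+07 m.
Escape velocity comes from setting total energy to zero: ½v² − GM/r = 0 ⇒ v_esc = √(2GM / r).
v_esc = √(2 · 1.628e+15 / 5.783e+07) m/s ≈ 7504 m/s = 7.504 km/s.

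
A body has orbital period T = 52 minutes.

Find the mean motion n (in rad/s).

Convert to SI: T = 52 minutes = 3120 s.
n = 2π / T.
n = 2π / 3120 s ≈ 0.002014 rad/s.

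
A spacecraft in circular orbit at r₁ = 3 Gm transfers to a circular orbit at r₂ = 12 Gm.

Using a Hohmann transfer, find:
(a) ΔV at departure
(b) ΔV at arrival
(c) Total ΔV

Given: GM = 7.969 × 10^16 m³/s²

Convert to SI: r₁ = 3 Gm = 3e+09 m; r₂ = 12 Gm = 1.2e+10 m.
Transfer semi-major axis: a_t = (r₁ + r₂)/2 = (3e+09 + 1.2e+10)/2 = 7.5e+09 m.
Circular speeds: v₁ = √(GM/r₁) = 5153.96 m/s, v₂ = √(GM/r₂) = 2576.98 m/s.
Transfer speeds (vis-viva v² = GM(2/r − 1/a_t)): v₁ᵗ = 6519.3 m/s, v₂ᵗ = 1629.83 m/s.
(a) ΔV₁ = |v₁ᵗ − v₁| ≈ 1365 m/s = 1.365 km/s.
(b) ΔV₂ = |v₂ − v₂ᵗ| ≈ 947.2 m/s = 947.2 m/s.
(c) ΔV_total = ΔV₁ + ΔV₂ ≈ 2312 m/s = 2.312 km/s.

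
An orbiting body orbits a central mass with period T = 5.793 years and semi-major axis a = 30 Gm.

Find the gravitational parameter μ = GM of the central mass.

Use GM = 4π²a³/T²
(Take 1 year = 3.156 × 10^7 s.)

Convert to SI: T = 5.793 years = 1.82827e+08 s; a = 30 Gm = 3e+10 m.
GM = 4π² · a³ / T².
GM = 4π² · (3e+10)³ / (1.82827e+08)² m³/s² ≈ 3.189e+16 m³/s² = 3.189 × 10^16 m³/s².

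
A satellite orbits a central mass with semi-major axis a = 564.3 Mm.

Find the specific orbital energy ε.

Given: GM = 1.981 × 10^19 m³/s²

Convert to SI: a = 564.3 Mm = 5.643e+08 m.
ε = −GM / (2a).
ε = −1.981e+19 / (2 · 5.643e+08) J/kg ≈ -1.755e+10 J/kg = -17.55 GJ/kg.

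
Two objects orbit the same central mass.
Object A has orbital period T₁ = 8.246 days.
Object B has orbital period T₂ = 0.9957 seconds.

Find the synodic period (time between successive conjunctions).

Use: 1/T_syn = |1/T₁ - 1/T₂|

Convert to SI: T₁ = 8.246 days = 712454 s.
T_syn = |T₁ · T₂ / (T₁ − T₂)|.
T_syn = |712454 · 0.9957 / (712454 − 0.9957)| s ≈ 0.9957 s = 0.9957 seconds.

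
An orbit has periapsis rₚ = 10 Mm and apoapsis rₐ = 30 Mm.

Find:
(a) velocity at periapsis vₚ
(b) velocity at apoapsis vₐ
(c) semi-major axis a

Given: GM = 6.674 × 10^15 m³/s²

Convert to SI: rₚ = 10 Mm = 1e+07 m; rₐ = 30 Mm = 3e+07 m.
(a) With a = (rₚ + rₐ)/2 = 2e+07 m, vₚ = √(GM (2/rₚ − 1/a)) = √(6.674e+15 · (2/1e+07 − 1/2e+07)) m/s ≈ 3.164e+04 m/s
(b) With a = (rₚ + rₐ)/2 = 2e+07 m, vₐ = √(GM (2/rₐ − 1/a)) = √(6.674e+15 · (2/3e+07 − 1/2e+07)) m/s ≈ 1.055e+04 m/s
(c) a = (rₚ + rₐ)/2 = (1e+07 + 3e+07)/2 ≈ 2e+07 m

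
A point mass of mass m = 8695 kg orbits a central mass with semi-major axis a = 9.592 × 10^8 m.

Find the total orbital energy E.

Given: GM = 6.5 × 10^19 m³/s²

E = −GMm / (2a).
E = −6.5e+19 · 8695 / (2 · 9.592e+08) J ≈ -2.946e+14 J = -294.6 TJ.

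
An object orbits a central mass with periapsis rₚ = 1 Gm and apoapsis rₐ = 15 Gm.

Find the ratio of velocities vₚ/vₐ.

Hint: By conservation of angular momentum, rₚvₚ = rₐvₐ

Convert to SI: rₚ = 1 Gm = 1e+09 m; rₐ = 15 Gm = 1.5e+10 m.
Conservation of angular momentum gives rₚvₚ = rₐvₐ, so vₚ/vₐ = rₐ/rₚ.
vₚ/vₐ = 1.5e+10 / 1e+09 ≈ 15.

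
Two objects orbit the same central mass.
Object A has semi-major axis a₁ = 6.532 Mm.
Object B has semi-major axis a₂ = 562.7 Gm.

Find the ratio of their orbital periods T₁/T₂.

Convert to SI: a₁ = 6.532 Mm = 6.532e+06 m; a₂ = 562.7 Gm = 5.627e+11 m.
From Kepler's third law, (T₁/T₂)² = (a₁/a₂)³, so T₁/T₂ = (a₁/a₂)^(3/2).
a₁/a₂ = 6.532e+06 / 5.627e+11 = 1.16083e-05.
T₁/T₂ = (1.16083e-05)^(3/2) ≈ 3.955e-08.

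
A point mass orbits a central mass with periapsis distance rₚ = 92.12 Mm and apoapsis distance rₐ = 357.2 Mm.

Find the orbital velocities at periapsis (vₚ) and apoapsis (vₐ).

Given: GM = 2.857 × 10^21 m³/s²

Convert to SI: rₚ = 92.12 Mm = 9.212e+07 m; rₐ = 357.2 Mm = 3.572e+08 m.
Use the vis-viva equation v² = GM(2/r − 1/a) with a = (rₚ + rₐ)/2 = (9.212e+07 + 3.572e+08)/2 = 2.2466e+08 m.
vₚ = √(GM · (2/rₚ − 1/a)) = √(2.857e+21 · (2/9.212e+07 − 1/2.2466e+08)) m/s ≈ 7.022e+06 m/s = 7022 km/s.
vₐ = √(GM · (2/rₐ − 1/a)) = √(2.857e+21 · (2/3.572e+08 − 1/2.2466e+08)) m/s ≈ 1.811e+06 m/s = 1811 km/s.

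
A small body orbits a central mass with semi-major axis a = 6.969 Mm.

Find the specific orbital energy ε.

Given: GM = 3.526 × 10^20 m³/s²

Convert to SI: a = 6.969 Mm = 6.969e+06 m.
ε = −GM / (2a).
ε = −3.526e+20 / (2 · 6.969e+06) J/kg ≈ -2.53e+13 J/kg = -2.53e+04 GJ/kg.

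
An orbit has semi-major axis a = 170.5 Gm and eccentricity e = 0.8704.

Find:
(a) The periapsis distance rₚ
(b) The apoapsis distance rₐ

Convert to SI: a = 170.5 Gm = 1.705e+11 m.
(a) rₚ = a(1 − e) = 1.705e+11 · (1 − 0.8704) = 1.705e+11 · 0.1296 ≈ 2.21e+10 m = 22.1 Gm.
(b) rₐ = a(1 + e) = 1.705e+11 · (1 + 0.8704) = 1.705e+11 · 1.8704 ≈ 3.189e+11 m = 318.9 Gm.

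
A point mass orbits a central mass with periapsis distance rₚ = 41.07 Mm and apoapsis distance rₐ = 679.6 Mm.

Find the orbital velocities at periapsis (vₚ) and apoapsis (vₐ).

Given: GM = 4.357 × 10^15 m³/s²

Convert to SI: rₚ = 41.07 Mm = 4.107e+07 m; rₐ = 679.6 Mm = 6.796e+08 m.
Use the vis-viva equation v² = GM(2/r − 1/a) with a = (rₚ + rₐ)/2 = (4.107e+07 + 6.796e+08)/2 = 3.60335e+08 m.
vₚ = √(GM · (2/rₚ − 1/a)) = √(4.357e+15 · (2/4.107e+07 − 1/3.60335e+08)) m/s ≈ 1.415e+04 m/s = 14.15 km/s.
vₐ = √(GM · (2/rₐ − 1/a)) = √(4.357e+15 · (2/6.796e+08 − 1/3.60335e+08)) m/s ≈ 854.8 m/s = 854.8 m/s.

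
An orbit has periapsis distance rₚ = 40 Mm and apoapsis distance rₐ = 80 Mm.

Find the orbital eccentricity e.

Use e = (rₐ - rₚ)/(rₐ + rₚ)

Convert to SI: rₚ = 40 Mm = 4e+07 m; rₐ = 80 Mm = 8e+07 m.
e = (rₐ − rₚ) / (rₐ + rₚ).
e = (8e+07 − 4e+07) / (8e+07 + 4e+07) = 4e+07 / 1.2e+08 ≈ 0.3333.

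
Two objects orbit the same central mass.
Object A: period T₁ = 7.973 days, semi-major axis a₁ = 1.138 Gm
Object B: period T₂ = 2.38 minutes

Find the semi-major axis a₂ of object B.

Convert to SI: T₁ = 7.973 days = 688867 s; a₁ = 1.138 Gm = 1.138e+09 m; T₂ = 2.38 minutes = 142.8 s.
Kepler's third law: (T₁/T₂)² = (a₁/a₂)³ ⇒ a₂ = a₁ · (T₂/T₁)^(2/3).
T₂/T₁ = 142.8 / 688867 = 0.000207297.
a₂ = 1.138e+09 · (0.000207297)^(2/3) m ≈ 3.986e+06 m = 3.986 Mm.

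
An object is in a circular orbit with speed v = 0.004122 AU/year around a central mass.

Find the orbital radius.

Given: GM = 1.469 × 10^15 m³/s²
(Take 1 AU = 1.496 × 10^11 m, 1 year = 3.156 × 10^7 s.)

Convert to SI: v = 0.004122 AU/year = 19.539 m/s.
For a circular orbit, v² = GM / r, so r = GM / v².
r = 1.469e+15 / (19.539)² m ≈ 3.848e+12 m = 25.72 AU.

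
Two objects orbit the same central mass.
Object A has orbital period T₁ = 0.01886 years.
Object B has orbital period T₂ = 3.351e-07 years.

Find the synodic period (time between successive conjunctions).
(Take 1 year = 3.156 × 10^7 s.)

Convert to SI: T₁ = 0.01886 years = 595222 s; T₂ = 3.351e-07 years = 10.5758 s.
T_syn = |T₁ · T₂ / (T₁ − T₂)|.
T_syn = |595222 · 10.5758 / (595222 − 10.5758)| s ≈ 10.58 s = 3.351e-07 years.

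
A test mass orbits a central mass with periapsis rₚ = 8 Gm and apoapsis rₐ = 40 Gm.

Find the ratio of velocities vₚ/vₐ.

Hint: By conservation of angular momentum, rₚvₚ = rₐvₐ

Convert to SI: rₚ = 8 Gm = 8e+09 m; rₐ = 40 Gm = 4e+10 m.
Conservation of angular momentum gives rₚvₚ = rₐvₐ, so vₚ/vₐ = rₐ/rₚ.
vₚ/vₐ = 4e+10 / 8e+09 ≈ 5.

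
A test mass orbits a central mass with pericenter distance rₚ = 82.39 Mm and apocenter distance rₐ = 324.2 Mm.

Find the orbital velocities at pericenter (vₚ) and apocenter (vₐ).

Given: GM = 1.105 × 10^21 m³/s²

Convert to SI: rₚ = 82.39 Mm = 8.239e+07 m; rₐ = 324.2 Mm = 3.242e+08 m.
Use the vis-viva equation v² = GM(2/r − 1/a) with a = (rₚ + rₐ)/2 = (8.239e+07 + 3.242e+08)/2 = 2.03295e+08 m.
vₚ = √(GM · (2/rₚ − 1/a)) = √(1.105e+21 · (2/8.239e+07 − 1/2.03295e+08)) m/s ≈ 4.625e+06 m/s = 4625 km/s.
vₐ = √(GM · (2/rₐ − 1/a)) = √(1.105e+21 · (2/3.242e+08 − 1/2.03295e+08)) m/s ≈ 1.175e+06 m/s = 1175 km/s.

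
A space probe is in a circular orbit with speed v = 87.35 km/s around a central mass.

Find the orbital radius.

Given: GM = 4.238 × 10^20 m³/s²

Convert to SI: v = 87.35 km/s = 87350 m/s.
For a circular orbit, v² = GM / r, so r = GM / v².
r = 4.238e+20 / (87350)² m ≈ 5.554e+10 m = 5.554 × 10^10 m.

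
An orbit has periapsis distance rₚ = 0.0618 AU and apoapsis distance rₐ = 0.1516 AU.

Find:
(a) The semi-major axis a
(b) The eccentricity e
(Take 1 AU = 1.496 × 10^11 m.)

Convert to SI: rₚ = 0.0618 AU = 9.24528e+09 m; rₐ = 0.1516 AU = 2.26794e+10 m.
(a) a = (rₚ + rₐ) / 2 = (9.24528e+09 + 2.26794e+10) / 2 ≈ 1.596e+10 m = 0.1067 AU.
(b) e = (rₐ − rₚ) / (rₐ + rₚ) = (2.26794e+10 − 9.24528e+09) / (2.26794e+10 + 9.24528e+09) ≈ 0.4208.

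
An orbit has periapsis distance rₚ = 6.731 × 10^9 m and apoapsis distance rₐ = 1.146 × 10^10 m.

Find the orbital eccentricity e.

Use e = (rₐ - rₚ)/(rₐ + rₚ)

e = (rₐ − rₚ) / (rₐ + rₚ).
e = (1.146e+10 − 6.731e+09) / (1.146e+10 + 6.731e+09) = 4.729e+09 / 1.8191e+10 ≈ 0.26.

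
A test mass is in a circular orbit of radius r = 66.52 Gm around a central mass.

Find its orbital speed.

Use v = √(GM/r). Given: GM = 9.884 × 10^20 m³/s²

Convert to SI: r = 66.52 Gm = 6.652e+10 m.
For a circular orbit, gravity supplies the centripetal force, so v = √(GM / r).
v = √(9.884e+20 / 6.652e+10) m/s ≈ 1.219e+05 m/s = 121.9 km/s.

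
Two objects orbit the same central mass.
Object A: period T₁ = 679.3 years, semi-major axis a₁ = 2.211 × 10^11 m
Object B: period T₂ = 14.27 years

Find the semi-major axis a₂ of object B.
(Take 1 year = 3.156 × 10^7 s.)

Convert to SI: T₁ = 679.3 years = 2.14387e+10 s; T₂ = 14.27 years = 4.50361e+08 s.
Kepler's third law: (T₁/T₂)² = (a₁/a₂)³ ⇒ a₂ = a₁ · (T₂/T₁)^(2/3).
T₂/T₁ = 4.50361e+08 / 2.14387e+10 = 0.0210069.
a₂ = 2.211e+11 · (0.0210069)^(2/3) m ≈ 1.683e+10 m = 1.683 × 10^10 m.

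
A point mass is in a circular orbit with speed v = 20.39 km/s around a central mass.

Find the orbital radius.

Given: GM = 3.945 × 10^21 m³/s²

Convert to SI: v = 20.39 km/s = 20390 m/s.
For a circular orbit, v² = GM / r, so r = GM / v².
r = 3.945e+21 / (20390)² m ≈ 9.489e+12 m = 9.489 Tm.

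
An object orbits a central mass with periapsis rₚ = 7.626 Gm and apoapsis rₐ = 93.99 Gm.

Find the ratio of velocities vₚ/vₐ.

Convert to SI: rₚ = 7.626 Gm = 7.626e+09 m; rₐ = 93.99 Gm = 9.399e+10 m.
Conservation of angular momentum gives rₚvₚ = rₐvₐ, so vₚ/vₐ = rₐ/rₚ.
vₚ/vₐ = 9.399e+10 / 7.626e+09 ≈ 12.32.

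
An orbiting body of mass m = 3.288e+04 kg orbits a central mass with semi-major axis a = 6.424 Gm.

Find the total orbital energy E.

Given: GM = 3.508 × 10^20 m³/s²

Convert to SI: a = 6.424 Gm = 6.424e+09 m.
E = −GMm / (2a).
E = −3.508e+20 · 3.288e+04 / (2 · 6.424e+09) J ≈ -8.978e+14 J = -897.8 TJ.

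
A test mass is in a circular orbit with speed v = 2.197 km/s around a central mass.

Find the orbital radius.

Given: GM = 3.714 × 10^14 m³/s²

Convert to SI: v = 2.197 km/s = 2197 m/s.
For a circular orbit, v² = GM / r, so r = GM / v².
r = 3.714e+14 / (2197)² m ≈ 7.695e+07 m = 76.95 Mm.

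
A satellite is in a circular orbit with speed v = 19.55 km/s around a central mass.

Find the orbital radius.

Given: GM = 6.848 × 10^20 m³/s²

Convert to SI: v = 19.55 km/s = 19550 m/s.
For a circular orbit, v² = GM / r, so r = GM / v².
r = 6.848e+20 / (19550)² m ≈ 1.792e+12 m = 1.792 Tm.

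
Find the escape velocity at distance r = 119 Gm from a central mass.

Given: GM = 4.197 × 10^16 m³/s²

Convert to SI: r = 119 Gm = 1.19e+11 m.
Escape velocity comes from setting total energy to zero: ½v² − GM/r = 0 ⇒ v_esc = √(2GM / r).
v_esc = √(2 · 4.197e+16 / 1.19e+11) m/s ≈ 839.9 m/s = 839.9 m/s.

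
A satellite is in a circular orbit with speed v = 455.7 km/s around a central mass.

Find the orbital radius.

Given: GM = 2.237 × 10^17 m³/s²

Convert to SI: v = 455.7 km/s = 455700 m/s.
For a circular orbit, v² = GM / r, so r = GM / v².
r = 2.237e+17 / (455700)² m ≈ 1.077e+06 m = 1.077 Mm.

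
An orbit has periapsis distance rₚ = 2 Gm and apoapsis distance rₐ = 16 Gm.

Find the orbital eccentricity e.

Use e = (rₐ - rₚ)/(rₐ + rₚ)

Convert to SI: rₚ = 2 Gm = 2e+09 m; rₐ = 16 Gm = 1.6e+10 m.
e = (rₐ − rₚ) / (rₐ + rₚ).
e = (1.6e+10 − 2e+09) / (1.6e+10 + 2e+09) = 1.4e+10 / 1.8e+10 ≈ 0.7778.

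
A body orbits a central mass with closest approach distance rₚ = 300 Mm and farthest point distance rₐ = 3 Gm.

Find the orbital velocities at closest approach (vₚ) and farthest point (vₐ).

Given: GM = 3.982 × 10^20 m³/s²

Convert to SI: rₚ = 300 Mm = 3e+08 m; rₐ = 3 Gm = 3e+09 m.
Use the vis-viva equation v² = GM(2/r − 1/a) with a = (rₚ + rₐ)/2 = (3e+08 + 3e+09)/2 = 1.65e+09 m.
vₚ = √(GM · (2/rₚ − 1/a)) = √(3.982e+20 · (2/3e+08 − 1/1.65e+09)) m/s ≈ 1.553e+06 m/s = 1553 km/s.
vₐ = √(GM · (2/rₐ − 1/a)) = √(3.982e+20 · (2/3e+09 − 1/1.65e+09)) m/s ≈ 1.553e+05 m/s = 155.3 km/s.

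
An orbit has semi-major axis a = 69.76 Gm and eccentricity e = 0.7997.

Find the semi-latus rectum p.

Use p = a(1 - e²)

Convert to SI: a = 69.76 Gm = 6.976e+10 m.
p = a (1 − e²).
p = 6.976e+10 · (1 − (0.7997)²) = 6.976e+10 · 0.36048 ≈ 2.515e+10 m = 25.15 Gm.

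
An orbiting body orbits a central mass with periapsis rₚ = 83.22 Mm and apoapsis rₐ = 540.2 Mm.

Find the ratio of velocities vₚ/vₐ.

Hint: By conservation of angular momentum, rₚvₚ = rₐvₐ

Convert to SI: rₚ = 83.22 Mm = 8.322e+07 m; rₐ = 540.2 Mm = 5.402e+08 m.
Conservation of angular momentum gives rₚvₚ = rₐvₐ, so vₚ/vₐ = rₐ/rₚ.
vₚ/vₐ = 5.402e+08 / 8.322e+07 ≈ 6.491.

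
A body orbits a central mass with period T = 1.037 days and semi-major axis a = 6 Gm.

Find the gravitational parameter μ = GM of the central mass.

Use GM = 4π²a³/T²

Convert to SI: T = 1.037 days = 89596.8 s; a = 6 Gm = 6e+09 m.
GM = 4π² · a³ / T².
GM = 4π² · (6e+09)³ / (89596.8)² m³/s² ≈ 1.062e+21 m³/s² = 1.062 × 10^21 m³/s².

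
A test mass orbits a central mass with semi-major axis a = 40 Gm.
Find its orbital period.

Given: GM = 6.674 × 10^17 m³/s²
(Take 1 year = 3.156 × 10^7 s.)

Convert to SI: a = 40 Gm = 4e+10 m.
Kepler's third law: T = 2π √(a³ / GM).
Substituting a = 4e+10 m and GM = 6.674e+17 m³/s²:
T = 2π √((4e+10)³ / 6.674e+17) s
T ≈ 6.153e+07 s = 1.95 years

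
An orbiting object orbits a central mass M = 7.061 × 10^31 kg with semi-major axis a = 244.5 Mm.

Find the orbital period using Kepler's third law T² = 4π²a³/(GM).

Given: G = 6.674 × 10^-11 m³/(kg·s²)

Convert to SI: a = 244.5 Mm = 2.445e+08 m.
GM = G · M = 6.674e-11 · 7.061e+31 = 4.71251e+21 m³/s².
Kepler's third law: T = 2π √(a³ / GM).
Substituting a = 2.445e+08 m and GM = 4.71251e+21 m³/s²:
T = 2π √((2.445e+08)³ / 4.71251e+21) s
T ≈ 349.9 s = 5.832 minutes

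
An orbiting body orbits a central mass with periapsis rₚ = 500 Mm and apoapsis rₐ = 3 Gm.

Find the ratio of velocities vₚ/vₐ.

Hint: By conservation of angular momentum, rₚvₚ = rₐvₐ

Convert to SI: rₚ = 500 Mm = 5e+08 m; rₐ = 3 Gm = 3e+09 m.
Conservation of angular momentum gives rₚvₚ = rₐvₐ, so vₚ/vₐ = rₐ/rₚ.
vₚ/vₐ = 3e+09 / 5e+08 ≈ 6.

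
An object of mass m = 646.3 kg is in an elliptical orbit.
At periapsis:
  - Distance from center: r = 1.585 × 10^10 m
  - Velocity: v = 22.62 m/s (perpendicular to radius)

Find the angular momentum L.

Since v is perpendicular to r, L = m · v · r.
L = 646.3 · 22.62 · 1.585e+10 kg·m²/s ≈ 2.317e+14 kg·m²/s.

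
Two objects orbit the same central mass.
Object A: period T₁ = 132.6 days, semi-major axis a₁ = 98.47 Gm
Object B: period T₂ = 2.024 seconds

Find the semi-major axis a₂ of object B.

Convert to SI: T₁ = 132.6 days = 1.14566e+07 s; a₁ = 98.47 Gm = 9.847e+10 m.
Kepler's third law: (T₁/T₂)² = (a₁/a₂)³ ⇒ a₂ = a₁ · (T₂/T₁)^(2/3).
T₂/T₁ = 2.024 / 1.14566e+07 = 1.76666e-07.
a₂ = 9.847e+10 · (1.76666e-07)^(2/3) m ≈ 3.1e+06 m = 3.1 Mm.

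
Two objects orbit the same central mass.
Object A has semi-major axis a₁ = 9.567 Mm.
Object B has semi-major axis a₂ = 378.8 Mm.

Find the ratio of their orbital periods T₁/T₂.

Convert to SI: a₁ = 9.567 Mm = 9.567e+06 m; a₂ = 378.8 Mm = 3.788e+08 m.
From Kepler's third law, (T₁/T₂)² = (a₁/a₂)³, so T₁/T₂ = (a₁/a₂)^(3/2).
a₁/a₂ = 9.567e+06 / 3.788e+08 = 0.0252561.
T₁/T₂ = (0.0252561)^(3/2) ≈ 0.004014.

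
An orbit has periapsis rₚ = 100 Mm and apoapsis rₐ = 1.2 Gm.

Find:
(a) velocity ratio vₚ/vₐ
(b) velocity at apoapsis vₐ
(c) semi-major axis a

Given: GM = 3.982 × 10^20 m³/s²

Convert to SI: rₚ = 100 Mm = 1e+08 m; rₐ = 1.2 Gm = 1.2e+09 m.
(a) Conservation of angular momentum (rₚvₚ = rₐvₐ) gives vₚ/vₐ = rₐ/rₚ = 1.2e+09/1e+08 ≈ 12
(b) With a = (rₚ + rₐ)/2 = 6.5e+08 m, vₐ = √(GM (2/rₐ − 1/a)) = √(3.982e+20 · (2/1.2e+09 − 1/6.5e+08)) m/s ≈ 2.259e+05 m/s
(c) a = (rₚ + rₐ)/2 = (1e+08 + 1.2e+09)/2 ≈ 6.5e+08 m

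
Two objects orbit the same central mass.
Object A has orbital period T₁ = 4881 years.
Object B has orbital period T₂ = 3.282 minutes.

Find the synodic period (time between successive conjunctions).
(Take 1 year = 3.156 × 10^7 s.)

Convert to SI: T₁ = 4881 years = 1.54044e+11 s; T₂ = 3.282 minutes = 196.92 s.
T_syn = |T₁ · T₂ / (T₁ − T₂)|.
T_syn = |1.54044e+11 · 196.92 / (1.54044e+11 − 196.92)| s ≈ 196.9 s = 3.282 minutes.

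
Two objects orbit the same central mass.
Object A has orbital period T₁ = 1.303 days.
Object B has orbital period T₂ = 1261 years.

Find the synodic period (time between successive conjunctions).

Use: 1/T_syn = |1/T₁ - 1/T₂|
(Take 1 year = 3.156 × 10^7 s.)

Convert to SI: T₁ = 1.303 days = 112579 s; T₂ = 1261 years = 3.97972e+10 s.
T_syn = |T₁ · T₂ / (T₁ − T₂)|.
T_syn = |112579 · 3.97972e+10 / (112579 − 3.97972e+10)| s ≈ 1.126e+05 s = 1.303 days.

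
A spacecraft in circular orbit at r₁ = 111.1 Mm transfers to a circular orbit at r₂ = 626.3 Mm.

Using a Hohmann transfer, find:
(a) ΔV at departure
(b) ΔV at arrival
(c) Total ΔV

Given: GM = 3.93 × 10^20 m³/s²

Convert to SI: r₁ = 111.1 Mm = 1.111e+08 m; r₂ = 626.3 Mm = 6.263e+08 m.
Transfer semi-major axis: a_t = (r₁ + r₂)/2 = (1.111e+08 + 6.263e+08)/2 = 3.687e+08 m.
Circular speeds: v₁ = √(GM/r₁) = 1.88079e+06 m/s, v₂ = √(GM/r₂) = 792146 m/s.
Transfer speeds (vis-viva v² = GM(2/r − 1/a_t)): v₁ᵗ = 2.45129e+06 m/s, v₂ᵗ = 434836 m/s.
(a) ΔV₁ = |v₁ᵗ − v₁| ≈ 5.705e+05 m/s = 570.5 km/s.
(b) ΔV₂ = |v₂ − v₂ᵗ| ≈ 3.573e+05 m/s = 357.3 km/s.
(c) ΔV_total = ΔV₁ + ΔV₂ ≈ 9.278e+05 m/s = 927.8 km/s.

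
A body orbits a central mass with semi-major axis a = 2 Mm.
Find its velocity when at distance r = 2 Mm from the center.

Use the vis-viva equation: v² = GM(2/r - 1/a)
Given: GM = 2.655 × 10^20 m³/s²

Convert to SI: a = 2 Mm = 2e+06 m; r = 2 Mm = 2e+06 m.
Vis-viva: v = √(GM · (2/r − 1/a)).
2/r − 1/a = 2/2e+06 − 1/2e+06 = 5e-07 m⁻¹.
v = √(2.655e+20 · 5e-07) m/s ≈ 1.152e+07 m/s = 1.152e+04 km/s.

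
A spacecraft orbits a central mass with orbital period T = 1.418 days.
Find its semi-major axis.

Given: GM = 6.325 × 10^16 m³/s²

Convert to SI: T = 1.418 days = 122515 s.
Invert Kepler's third law: a = (GM · T² / (4π²))^(1/3).
Substituting T = 122515 s and GM = 6.325e+16 m³/s²:
a = (6.325e+16 · (122515)² / (4π²))^(1/3) m
a ≈ 2.886e+08 m = 288.6 Mm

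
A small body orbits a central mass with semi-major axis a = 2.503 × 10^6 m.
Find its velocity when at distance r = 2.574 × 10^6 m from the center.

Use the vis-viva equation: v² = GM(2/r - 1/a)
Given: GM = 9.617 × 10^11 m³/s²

Vis-viva: v = √(GM · (2/r − 1/a)).
2/r − 1/a = 2/2.574e+06 − 1/2.503e+06 = 3.7748e-07 m⁻¹.
v = √(9.617e+11 · 3.7748e-07) m/s ≈ 602.5 m/s = 602.5 m/s.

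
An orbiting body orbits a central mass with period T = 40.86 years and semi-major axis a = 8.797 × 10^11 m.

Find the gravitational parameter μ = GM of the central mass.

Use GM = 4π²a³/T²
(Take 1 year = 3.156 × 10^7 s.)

Convert to SI: T = 40.86 years = 1.28954e+09 s.
GM = 4π² · a³ / T².
GM = 4π² · (8.797e+11)³ / (1.28954e+09)² m³/s² ≈ 1.616e+19 m³/s² = 1.616 × 10^19 m³/s².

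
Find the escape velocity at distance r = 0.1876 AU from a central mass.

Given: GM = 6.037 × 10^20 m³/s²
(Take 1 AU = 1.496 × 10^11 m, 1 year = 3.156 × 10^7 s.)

Convert to SI: r = 0.1876 AU = 2.8065e+10 m.
Escape velocity comes from setting total energy to zero: ½v² − GM/r = 0 ⇒ v_esc = √(2GM / r).
v_esc = √(2 · 6.037e+20 / 2.8065e+10) m/s ≈ 2.074e+05 m/s = 43.76 AU/year.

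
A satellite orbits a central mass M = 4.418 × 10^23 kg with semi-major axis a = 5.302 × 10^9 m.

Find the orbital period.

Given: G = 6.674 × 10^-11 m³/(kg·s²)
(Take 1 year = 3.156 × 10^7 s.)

GM = G · M = 6.674e-11 · 4.418e+23 = 2.94857e+13 m³/s².
Kepler's third law: T = 2π √(a³ / GM).
Substituting a = 5.302e+09 m and GM = 2.94857e+13 m³/s²:
T = 2π √((5.302e+09)³ / 2.94857e+13) s
T ≈ 4.467e+08 s = 14.15 years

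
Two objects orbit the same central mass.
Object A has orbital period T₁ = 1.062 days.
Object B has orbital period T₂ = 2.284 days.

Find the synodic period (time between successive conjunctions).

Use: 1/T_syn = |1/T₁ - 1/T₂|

Convert to SI: T₁ = 1.062 days = 91756.8 s; T₂ = 2.284 days = 197338 s.
T_syn = |T₁ · T₂ / (T₁ − T₂)|.
T_syn = |91756.8 · 197338 / (91756.8 − 197338)| s ≈ 1.715e+05 s = 1.985 days.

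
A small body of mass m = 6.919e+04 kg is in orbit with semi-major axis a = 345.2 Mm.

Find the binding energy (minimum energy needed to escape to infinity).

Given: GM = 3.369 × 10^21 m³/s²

Convert to SI: a = 345.2 Mm = 3.452e+08 m.
Total orbital energy is E = −GMm/(2a); binding energy is E_bind = −E = GMm/(2a).
E_bind = 3.369e+21 · 6.919e+04 / (2 · 3.452e+08) J ≈ 3.376e+17 J = 337.6 PJ.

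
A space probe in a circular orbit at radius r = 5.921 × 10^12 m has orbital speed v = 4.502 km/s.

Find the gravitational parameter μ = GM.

Convert to SI: v = 4.502 km/s = 4502 m/s.
For a circular orbit v² = GM/r, so GM = v² · r.
GM = (4502)² · 5.921e+12 m³/s² ≈ 1.2e+20 m³/s² = 1.2 × 10^20 m³/s².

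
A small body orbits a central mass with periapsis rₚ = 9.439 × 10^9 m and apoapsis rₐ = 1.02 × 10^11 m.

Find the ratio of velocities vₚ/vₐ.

Conservation of angular momentum gives rₚvₚ = rₐvₐ, so vₚ/vₐ = rₐ/rₚ.
vₚ/vₐ = 1.02e+11 / 9.439e+09 ≈ 10.81.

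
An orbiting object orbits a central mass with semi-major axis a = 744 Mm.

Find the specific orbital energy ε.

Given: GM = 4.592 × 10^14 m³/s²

Convert to SI: a = 744 Mm = 7.44e+08 m.
ε = −GM / (2a).
ε = −4.592e+14 / (2 · 7.44e+08) J/kg ≈ -3.086e+05 J/kg = -308.6 kJ/kg.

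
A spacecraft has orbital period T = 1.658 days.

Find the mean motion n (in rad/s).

Convert to SI: T = 1.658 days = 143251 s.
n = 2π / T.
n = 2π / 143251 s ≈ 4.386e-05 rad/s.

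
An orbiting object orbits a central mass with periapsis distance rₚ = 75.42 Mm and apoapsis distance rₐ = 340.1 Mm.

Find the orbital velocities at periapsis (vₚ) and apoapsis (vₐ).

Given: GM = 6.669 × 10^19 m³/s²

Convert to SI: rₚ = 75.42 Mm = 7.542e+07 m; rₐ = 340.1 Mm = 3.401e+08 m.
Use the vis-viva equation v² = GM(2/r − 1/a) with a = (rₚ + rₐ)/2 = (7.542e+07 + 3.401e+08)/2 = 2.0776e+08 m.
vₚ = √(GM · (2/rₚ − 1/a)) = √(6.669e+19 · (2/7.542e+07 − 1/2.0776e+08)) m/s ≈ 1.203e+06 m/s = 1203 km/s.
vₐ = √(GM · (2/rₐ − 1/a)) = √(6.669e+19 · (2/3.401e+08 − 1/2.0776e+08)) m/s ≈ 2.668e+05 m/s = 266.8 km/s.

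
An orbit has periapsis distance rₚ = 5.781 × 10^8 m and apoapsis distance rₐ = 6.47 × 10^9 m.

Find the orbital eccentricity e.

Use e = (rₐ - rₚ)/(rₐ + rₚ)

e = (rₐ − rₚ) / (rₐ + rₚ).
e = (6.47e+09 − 5.781e+08) / (6.47e+09 + 5.781e+08) = 5.8919e+09 / 7.0481e+09 ≈ 0.836.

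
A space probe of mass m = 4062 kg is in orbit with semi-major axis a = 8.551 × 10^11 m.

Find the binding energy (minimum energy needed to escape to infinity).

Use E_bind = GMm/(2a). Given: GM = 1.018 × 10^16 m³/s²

Total orbital energy is E = −GMm/(2a); binding energy is E_bind = −E = GMm/(2a).
E_bind = 1.018e+16 · 4062 / (2 · 8.551e+11) J ≈ 2.418e+07 J = 24.18 MJ.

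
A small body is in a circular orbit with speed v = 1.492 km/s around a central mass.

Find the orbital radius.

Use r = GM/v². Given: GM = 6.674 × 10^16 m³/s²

Convert to SI: v = 1.492 km/s = 1492 m/s.
For a circular orbit, v² = GM / r, so r = GM / v².
r = 6.674e+16 / (1492)² m ≈ 2.998e+10 m = 29.98 Gm.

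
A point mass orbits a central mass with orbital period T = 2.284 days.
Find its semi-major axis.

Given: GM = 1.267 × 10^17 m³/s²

Convert to SI: T = 2.284 days = 197338 s.
Invert Kepler's third law: a = (GM · T² / (4π²))^(1/3).
Substituting T = 197338 s and GM = 1.267e+17 m³/s²:
a = (1.267e+17 · (197338)² / (4π²))^(1/3) m
a ≈ 5e+08 m = 500 Mm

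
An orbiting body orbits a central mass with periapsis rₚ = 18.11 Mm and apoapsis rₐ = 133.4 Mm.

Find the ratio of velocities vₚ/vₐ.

Convert to SI: rₚ = 18.11 Mm = 1.811e+07 m; rₐ = 133.4 Mm = 1.334e+08 m.
Conservation of angular momentum gives rₚvₚ = rₐvₐ, so vₚ/vₐ = rₐ/rₚ.
vₚ/vₐ = 1.334e+08 / 1.811e+07 ≈ 7.366.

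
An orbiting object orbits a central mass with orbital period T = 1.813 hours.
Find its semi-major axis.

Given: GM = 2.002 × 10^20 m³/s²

Convert to SI: T = 1.813 hours = 6526.8 s.
Invert Kepler's third law: a = (GM · T² / (4π²))^(1/3).
Substituting T = 6526.8 s and GM = 2.002e+20 m³/s²:
a = (2.002e+20 · (6526.8)² / (4π²))^(1/3) m
a ≈ 6e+08 m = 600 Mm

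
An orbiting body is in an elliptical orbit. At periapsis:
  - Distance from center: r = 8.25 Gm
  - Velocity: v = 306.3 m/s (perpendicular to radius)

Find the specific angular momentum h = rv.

Convert to SI: r = 8.25 Gm = 8.25e+09 m.
With v perpendicular to r, h = r · v.
h = 8.25e+09 · 306.3 m²/s ≈ 2.527e+12 m²/s.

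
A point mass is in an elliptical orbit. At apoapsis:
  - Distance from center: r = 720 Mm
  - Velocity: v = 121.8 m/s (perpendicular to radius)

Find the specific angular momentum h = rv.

Convert to SI: r = 720 Mm = 7.2e+08 m.
With v perpendicular to r, h = r · v.
h = 7.2e+08 · 121.8 m²/s ≈ 8.77e+10 m²/s.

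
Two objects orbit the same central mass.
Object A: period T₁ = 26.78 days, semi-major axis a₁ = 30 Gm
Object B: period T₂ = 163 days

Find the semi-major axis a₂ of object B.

Convert to SI: T₁ = 26.78 days = 2.31379e+06 s; a₁ = 30 Gm = 3e+10 m; T₂ = 163 days = 1.40832e+07 s.
Kepler's third law: (T₁/T₂)² = (a₁/a₂)³ ⇒ a₂ = a₁ · (T₂/T₁)^(2/3).
T₂/T₁ = 1.40832e+07 / 2.31379e+06 = 6.08663.
a₂ = 3e+10 · (6.08663)^(2/3) m ≈ 1e+11 m = 100 Gm.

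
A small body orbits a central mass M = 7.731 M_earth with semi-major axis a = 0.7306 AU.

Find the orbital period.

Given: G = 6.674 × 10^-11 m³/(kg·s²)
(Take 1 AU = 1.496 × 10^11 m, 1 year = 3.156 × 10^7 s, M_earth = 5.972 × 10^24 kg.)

Convert to SI: a = 0.7306 AU = 1.09298e+11 m; M = 7.731 M_earth = 4.61695e+25 kg.
GM = G · M = 6.674e-11 · 4.61695e+25 = 3.08135e+15 m³/s².
Kepler's third law: T = 2π √(a³ / GM).
Substituting a = 1.09298e+11 m and GM = 3.08135e+15 m³/s²:
T = 2π √((1.09298e+11)³ / 3.08135e+15) s
T ≈ 4.09e+09 s = 129.6 years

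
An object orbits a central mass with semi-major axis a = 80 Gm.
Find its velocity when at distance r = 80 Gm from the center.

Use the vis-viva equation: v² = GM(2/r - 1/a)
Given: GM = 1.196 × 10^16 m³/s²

Convert to SI: a = 80 Gm = 8e+10 m; r = 80 Gm = 8e+10 m.
Vis-viva: v = √(GM · (2/r − 1/a)).
2/r − 1/a = 2/8e+10 − 1/8e+10 = 1.25e-11 m⁻¹.
v = √(1.196e+16 · 1.25e-11) m/s ≈ 386.7 m/s = 386.7 m/s.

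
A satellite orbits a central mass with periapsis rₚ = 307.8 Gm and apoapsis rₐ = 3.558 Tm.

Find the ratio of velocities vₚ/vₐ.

Convert to SI: rₚ = 307.8 Gm = 3.078e+11 m; rₐ = 3.558 Tm = 3.558e+12 m.
Conservation of angular momentum gives rₚvₚ = rₐvₐ, so vₚ/vₐ = rₐ/rₚ.
vₚ/vₐ = 3.558e+12 / 3.078e+11 ≈ 11.56.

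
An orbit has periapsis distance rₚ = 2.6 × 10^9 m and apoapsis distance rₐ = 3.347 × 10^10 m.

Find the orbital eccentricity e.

e = (rₐ − rₚ) / (rₐ + rₚ).
e = (3.347e+10 − 2.6e+09) / (3.347e+10 + 2.6e+09) = 3.087e+10 / 3.607e+10 ≈ 0.8558.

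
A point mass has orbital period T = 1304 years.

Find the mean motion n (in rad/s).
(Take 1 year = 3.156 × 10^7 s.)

Convert to SI: T = 1304 years = 4.11542e+10 s.
n = 2π / T.
n = 2π / 4.11542e+10 s ≈ 1.527e-10 rad/s.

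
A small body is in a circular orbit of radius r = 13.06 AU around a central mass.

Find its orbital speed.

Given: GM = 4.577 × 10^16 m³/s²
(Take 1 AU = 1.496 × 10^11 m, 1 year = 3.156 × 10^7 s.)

Convert to SI: r = 13.06 AU = 1.95378e+12 m.
For a circular orbit, gravity supplies the centripetal force, so v = √(GM / r).
v = √(4.577e+16 / 1.95378e+12) m/s ≈ 153.1 m/s = 0.03229 AU/year.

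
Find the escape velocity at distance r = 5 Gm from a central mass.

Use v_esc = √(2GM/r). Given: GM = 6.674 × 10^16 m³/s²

Convert to SI: r = 5 Gm = 5e+09 m.
Escape velocity comes from setting total energy to zero: ½v² − GM/r = 0 ⇒ v_esc = √(2GM / r).
v_esc = √(2 · 6.674e+16 / 5e+09) m/s ≈ 5167 m/s = 5.167 km/s.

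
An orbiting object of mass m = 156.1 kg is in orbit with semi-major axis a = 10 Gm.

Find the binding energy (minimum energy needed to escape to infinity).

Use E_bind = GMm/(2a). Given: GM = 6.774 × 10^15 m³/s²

Convert to SI: a = 10 Gm = 1e+10 m.
Total orbital energy is E = −GMm/(2a); binding energy is E_bind = −E = GMm/(2a).
E_bind = 6.774e+15 · 156.1 / (2 · 1e+10) J ≈ 5.287e+07 J = 52.87 MJ.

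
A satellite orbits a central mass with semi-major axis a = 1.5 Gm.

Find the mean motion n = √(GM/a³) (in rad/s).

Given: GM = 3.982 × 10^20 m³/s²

Convert to SI: a = 1.5 Gm = 1.5e+09 m.
n = √(GM / a³).
n = √(3.982e+20 / (1.5e+09)³) rad/s ≈ 0.0003435 rad/s.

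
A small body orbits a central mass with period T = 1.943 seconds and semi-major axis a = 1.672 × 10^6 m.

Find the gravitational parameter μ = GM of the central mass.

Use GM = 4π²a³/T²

GM = 4π² · a³ / T².
GM = 4π² · (1.672e+06)³ / (1.943)² m³/s² ≈ 4.888e+19 m³/s² = 4.888 × 10^19 m³/s².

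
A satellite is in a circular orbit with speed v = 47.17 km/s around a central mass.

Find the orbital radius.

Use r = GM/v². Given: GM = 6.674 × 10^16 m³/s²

Convert to SI: v = 47.17 km/s = 47170 m/s.
For a circular orbit, v² = GM / r, so r = GM / v².
r = 6.674e+16 / (47170)² m ≈ 3e+07 m = 30 Mm.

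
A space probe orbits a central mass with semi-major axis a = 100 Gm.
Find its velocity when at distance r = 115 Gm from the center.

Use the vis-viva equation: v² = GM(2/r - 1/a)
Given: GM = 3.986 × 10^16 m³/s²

Convert to SI: a = 100 Gm = 1e+11 m; r = 115 Gm = 1.15e+11 m.
Vis-viva: v = √(GM · (2/r − 1/a)).
2/r − 1/a = 2/1.15e+11 − 1/1e+11 = 7.3913e-12 m⁻¹.
v = √(3.986e+16 · 7.3913e-12) m/s ≈ 542.8 m/s = 542.8 m/s.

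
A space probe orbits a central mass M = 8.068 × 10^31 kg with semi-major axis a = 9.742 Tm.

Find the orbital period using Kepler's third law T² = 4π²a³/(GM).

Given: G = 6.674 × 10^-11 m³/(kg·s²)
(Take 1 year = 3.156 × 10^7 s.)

Convert to SI: a = 9.742 Tm = 9.742e+12 m.
GM = G · M = 6.674e-11 · 8.068e+31 = 5.38458e+21 m³/s².
Kepler's third law: T = 2π √(a³ / GM).
Substituting a = 9.742e+12 m and GM = 5.38458e+21 m³/s²:
T = 2π √((9.742e+12)³ / 5.38458e+21) s
T ≈ 2.604e+09 s = 82.5 years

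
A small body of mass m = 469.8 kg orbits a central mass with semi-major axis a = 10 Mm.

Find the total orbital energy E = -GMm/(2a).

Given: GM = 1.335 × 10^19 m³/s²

Convert to SI: a = 10 Mm = 1e+07 m.
E = −GMm / (2a).
E = −1.335e+19 · 469.8 / (2 · 1e+07) J ≈ -3.136e+14 J = -313.6 TJ.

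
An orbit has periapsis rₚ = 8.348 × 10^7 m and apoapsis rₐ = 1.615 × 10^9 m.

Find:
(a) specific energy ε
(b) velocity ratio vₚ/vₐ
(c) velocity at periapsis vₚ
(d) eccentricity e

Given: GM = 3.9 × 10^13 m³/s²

(a) With a = (rₚ + rₐ)/2 = 8.4924e+08 m, ε = −GM/(2a) = −3.9e+13/(2 · 8.4924e+08) J/kg ≈ -2.296e+04 J/kg
(b) Conservation of angular momentum (rₚvₚ = rₐvₐ) gives vₚ/vₐ = rₐ/rₚ = 1.615e+09/8.348e+07 ≈ 19.35
(c) With a = (rₚ + rₐ)/2 = 8.4924e+08 m, vₚ = √(GM (2/rₚ − 1/a)) = √(3.9e+13 · (2/8.348e+07 − 1/8.4924e+08)) m/s ≈ 942.6 m/s
(d) e = (rₐ − rₚ)/(rₐ + rₚ) = (1.615e+09 − 8.348e+07)/(1.615e+09 + 8.348e+07) ≈ 0.9017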